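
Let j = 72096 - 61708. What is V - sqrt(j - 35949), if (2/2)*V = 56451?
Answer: 56451 - I*sqrt(25561) ≈ 56451.0 - 159.88*I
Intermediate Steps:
V = 56451
j = 10388
V - sqrt(j - 35949) = 56451 - sqrt(10388 - 35949) = 56451 - sqrt(-25561) = 56451 - I*sqrt(25561)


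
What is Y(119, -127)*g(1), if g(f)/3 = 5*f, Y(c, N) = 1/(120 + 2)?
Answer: 15/122 ≈ 0.12295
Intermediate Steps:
Y(c, N) = 1/122
g(f) = 15*f (g(f) = 3*(5*f) = 15*f)
Y(119, -127)*g(1) = (15*1)/122 = (1/122)*15 = 15/122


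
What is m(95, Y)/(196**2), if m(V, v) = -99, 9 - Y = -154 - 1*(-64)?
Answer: -99/38416 ≈ -0.0025771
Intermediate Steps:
Y = 99 (Y = 9 - (-154 - 1*(-64)) = 9 - (-154 + 64) = 9 - 1*(-90) = 9 + 90 = 99)
m(95, Y)/(196**2) = -99/(196**2) = -99/38416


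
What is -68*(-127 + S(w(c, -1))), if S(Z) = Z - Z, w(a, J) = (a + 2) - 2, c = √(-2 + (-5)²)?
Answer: 8636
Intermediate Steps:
c = √23 (c = √(-2 + 25) = √23 ≈ 4.7958)
w(a, J) = a (w(a, J) = (2 + a) - 2 = a)
S(Z) = 0
-68*(-127 + S(w(c, -1))) = -68*(-127 + 0) = -68*(-127) = 8636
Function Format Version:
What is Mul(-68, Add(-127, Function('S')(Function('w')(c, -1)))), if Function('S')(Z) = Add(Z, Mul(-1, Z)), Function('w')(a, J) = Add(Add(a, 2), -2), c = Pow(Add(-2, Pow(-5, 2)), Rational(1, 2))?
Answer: 8636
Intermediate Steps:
c = Pow(23, Rational(1, 2)) (c = Pow(Add(-2, 25), Rational(1, 2)) = Pow(23, Rational(1, 2)) ≈ 4.7958)
Function('w')(a, J) = a (Function('w')(a, J) = Add(Add(2, a), -2) = a)
Function('S')(Z) = 0
Mul(-68, Add(-127, Function('S')(Function('w')(c, -1)))) = Mul(-68, Add(-127, 0)) = Mul(-68, -127) = 8636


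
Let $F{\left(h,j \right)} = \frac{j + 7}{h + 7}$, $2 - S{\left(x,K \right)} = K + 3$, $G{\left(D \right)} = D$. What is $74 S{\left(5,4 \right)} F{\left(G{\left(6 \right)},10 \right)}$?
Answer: $- \frac{6290}{13} \approx -483.85$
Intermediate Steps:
$S{\left(x,K \right)} = -1 - K$ ($S{\left(x,K \right)} = 2 - \left(K + 3\right) = 2 - \left(3 + K\right) = -1 - K$)
$F{\left(h,j \right)} = \frac{7 + j}{7 + h}$
$74 S{\left(5,4 \right)} F{\left(G{\left(6 \right)},10 \right)} = 74 \left(-1 - 4\right) \frac{7 + 10}{7 + 6} = 74 \left(-1 - 4\right) \frac{1}{13} \cdot 17 = 74 \left(-5\right) \frac{1}{13} \cdot 17 = \left(-370\right) \frac{17}{13} = - \frac{6290}{13}$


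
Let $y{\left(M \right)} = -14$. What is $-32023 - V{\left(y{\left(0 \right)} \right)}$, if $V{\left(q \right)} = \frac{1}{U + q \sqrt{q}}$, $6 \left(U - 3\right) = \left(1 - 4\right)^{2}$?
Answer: $- \frac{354078329}{11057} - \frac{56 i \sqrt{14}}{11057} \approx -32023.0 - 0.01895 i$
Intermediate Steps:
$U = \frac{9}{2}$ ($U = 3 + \frac{\left(1 - 4\right)^{2}}{6} = 3 + \frac{\left(-3\right)^{2}}{6} = 3 + \frac{1}{6} \cdot 9 = 3 + \frac{3}{2} = \frac{9}{2} \approx 4.5$)
$V{\left(q \right)} = \frac{1}{\frac{9}{2} + q^{\frac{3}{2}}}$ ($V{\left(q \right)} = \frac{1}{\frac{9}{2} + q \sqrt{q}} = \frac{1}{\frac{9}{2} + q^{\frac{3}{2}}}$)
$-32023 - V{\left(y{\left(0 \right)} \right)} = -32023 - \frac{2}{9 + 2 \left(-14\right)^{\frac{3}{2}}} = -32023 - \frac{2}{9 + 2 \left(- 14 i \sqrt{14}\right)} = -32023 - \frac{2}{9 - 28 i \sqrt{14}}$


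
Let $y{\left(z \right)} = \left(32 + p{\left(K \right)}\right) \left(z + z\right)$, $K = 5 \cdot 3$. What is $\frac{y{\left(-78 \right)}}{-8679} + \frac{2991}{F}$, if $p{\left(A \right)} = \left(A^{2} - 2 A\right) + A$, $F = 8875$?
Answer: $\frac{10939633}{2334125} \approx 4.6868$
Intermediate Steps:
$K = 15$
$p{\left(A \right)} = A^{2} - A$
$y{\left(z \right)} = 484 z$ ($y{\left(z \right)} = \left(32 + 15 \left(-1 + 15\right)\right) \left(z + z\right) = \left(32 + 15 \cdot 14\right) 2 z = \left(32 + 210\right) 2 z = 242 \cdot 2 z = 484 z$)
$\frac{y{\left(-78 \right)}}{-8679} + \frac{2991}{F} = \frac{484 \left(-78\right)}{-8679} + \frac{2991}{8875} = \left(-37752\right) \left(- \frac{1}{8679}\right) + 2991 \cdot \frac{1}{8875} = \frac{1144}{263} + \frac{2991}{8875} = \frac{10939633}{2334125}$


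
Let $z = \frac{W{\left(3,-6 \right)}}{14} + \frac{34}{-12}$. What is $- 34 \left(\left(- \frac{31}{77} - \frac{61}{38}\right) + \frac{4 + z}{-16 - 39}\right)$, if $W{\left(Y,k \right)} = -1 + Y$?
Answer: $\frac{303178}{4389} \approx 69.077$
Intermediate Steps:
$z = - \frac{113}{42}$ ($z = \frac{-1 + 3}{14} + \frac{34}{-12} = 2 \cdot \frac{1}{14} + 34 \left(- \frac{1}{12}\right) = \frac{1}{7} - \frac{17}{6} = - \frac{113}{42} \approx -2.6905$)
$- 34 \left(\left(- \frac{31}{77} - \frac{61}{38}\right) + \frac{4 + z}{-16 - 39}\right) = - 34 \left(\left(- \frac{31}{77} - \frac{61}{38}\right) + \frac{4 - \frac{113}{42}}{-16 - 39}\right) = - 34 \left(\left(\left(-31\right) \frac{1}{77} - \frac{61}{38}\right) + \frac{55}{42 \left(-55\right)}\right) = - 34 \left(\left(- \frac{31}{77} - \frac{61}{38}\right) + \frac{55}{42} \left(- \frac{1}{55}\right)\right) = - 34 \left(- \frac{5875}{2926} - \frac{1}{42}\right) = \left(-34\right) \left(- \frac{8917}{4389}\right) = \frac{303178}{4389}$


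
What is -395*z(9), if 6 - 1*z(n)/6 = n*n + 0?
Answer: 177750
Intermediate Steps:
z(n) = 36 - 6*n**2 (z(n) = 36 - 6*(n*n + 0) = 36 - 6*(n**2 + 0) = 36 - 6*n**2)
-395*z(9) = -395*(36 - 6*9**2) = -395*(36 - 6*81) = -395*(36 - 486) = -395*(-450) = 177750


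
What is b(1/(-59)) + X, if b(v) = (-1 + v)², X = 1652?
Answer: 5754212/3481 ≈ 1653.0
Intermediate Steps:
b(1/(-59)) + X = (-1 + 1/(-59))² + 1652 = (-1 - 1/59)² + 1652 = (-60/59)² + 1652 = 3600/3481 + 1652 = 5754212/3481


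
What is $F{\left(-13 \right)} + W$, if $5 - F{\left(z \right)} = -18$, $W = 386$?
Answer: $409$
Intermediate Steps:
$F{\left(z \right)} = 23$ ($F{\left(z \right)} = 5 - -18 = 5 + 18 = 23$)
$F{\left(-13 \right)} + W = 23 + 386 = 409$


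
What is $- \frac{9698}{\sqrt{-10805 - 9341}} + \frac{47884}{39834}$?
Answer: $\frac{23942}{19917} + \frac{4849 i \sqrt{20146}}{10073} \approx 1.2021 + 68.326 i$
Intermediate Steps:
$- \frac{9698}{\sqrt{-10805 - 9341}} + \frac{47884}{39834} = - \frac{9698}{\sqrt{-20146}} + 47884 \cdot \frac{1}{39834} = - \frac{9698}{i \sqrt{20146}} + \frac{23942}{19917} = - 9698 \left(- \frac{i \sqrt{20146}}{20146}\right) + \frac{23942}{19917} = \frac{4849 i \sqrt{20146}}{10073} + \frac{23942}{19917} = \frac{23942}{19917} + \frac{4849 i \sqrt{20146}}{10073}$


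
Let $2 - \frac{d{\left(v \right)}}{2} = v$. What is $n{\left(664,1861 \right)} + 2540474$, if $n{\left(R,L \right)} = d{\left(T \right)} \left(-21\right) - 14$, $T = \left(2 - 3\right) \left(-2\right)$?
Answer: $2540460$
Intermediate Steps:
$T = 2$ ($T = \left(-1\right) \left(-2\right) = 2$)
$d{\left(v \right)} = 4 - 2 v$
$n{\left(R,L \right)} = -14$ ($n{\left(R,L \right)} = \left(4 - 4\right) \left(-21\right) - 14 = 0 \left(-21\right) - 14 = 0 - 14 = -14$)
$n{\left(664,1861 \right)} + 2540474 = -14 + 2540474 = 2540460$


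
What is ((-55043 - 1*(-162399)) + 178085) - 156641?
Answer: 128800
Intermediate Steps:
((-55043 - 1*(-162399)) + 178085) - 156641 = ((-55043 + 162399) + 178085) - 156641 = (107356 + 178085) - 156641 = 285441 - 156641 = 128800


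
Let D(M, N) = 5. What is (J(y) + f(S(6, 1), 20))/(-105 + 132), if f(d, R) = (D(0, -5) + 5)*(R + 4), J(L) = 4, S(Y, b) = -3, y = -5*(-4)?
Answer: 244/27 ≈ 9.0370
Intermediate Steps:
y = 20
f(d, R) = 40 + 10*R (f(d, R) = (5 + 5)*(R + 4) = 10*(4 + R) = 40 + 10*R)
(J(y) + f(S(6, 1), 20))/(-105 + 132) = (4 + (40 + 10*20))/(-105 + 132) = (4 + (40 + 200))/27 = (4 + 240)*(1/27) = 244*(1/27) = 244/27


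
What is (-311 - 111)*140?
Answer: -59080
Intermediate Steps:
(-311 - 111)*140 = -422*140 = -59080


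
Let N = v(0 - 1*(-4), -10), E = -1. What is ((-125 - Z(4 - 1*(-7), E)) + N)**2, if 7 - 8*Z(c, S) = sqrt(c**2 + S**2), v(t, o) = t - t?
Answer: (1007 - sqrt(122))**2/64 ≈ 15499.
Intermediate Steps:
v(t, o) = 0
Z(c, S) = 7/8 - sqrt(S**2 + c**2)/8 (Z(c, S) = 7/8 - sqrt(c**2 + S**2)/8 = 7/8 - sqrt(S**2 + c**2)/8)
N = 0
((-125 - Z(4 - 1*(-7), E)) + N)**2 = ((-125 - (7/8 - sqrt((-1)**2 + (4 - 1*(-7))**2)/8)) + 0)**2 = ((-125 - (7/8 - sqrt(1 + (4 + 7)**2)/8)) + 0)**2 = ((-125 - (7/8 - sqrt(1 + 11**2)/8)) + 0)**2 = ((-125 - (7/8 - sqrt(1 + 121)/8)) + 0)**2 = ((-125 - (7/8 - sqrt(122)/8)) + 0)**2 = ((-125 + (-7/8 + sqrt(122)/8)) + 0)**2 = ((-1007/8 + sqrt(122)/8) + 0)**2 = (-1007/8 + sqrt(122)/8)**2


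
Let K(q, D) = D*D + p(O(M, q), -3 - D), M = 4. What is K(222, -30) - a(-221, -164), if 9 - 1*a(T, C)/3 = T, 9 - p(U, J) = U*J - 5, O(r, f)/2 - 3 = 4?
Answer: -154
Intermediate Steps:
O(r, f) = 14 (O(r, f) = 6 + 2*4 = 6 + 8 = 14)
p(U, J) = 14 - J*U (p(U, J) = 9 - (U*J - 5) = 9 - (J*U - 5) = 9 - (-5 + J*U) = 9 + (5 - J*U) = 14 - J*U)
a(T, C) = 27 - 3*T
K(q, D) = 56 + D² + 14*D (K(q, D) = D*D + (14 - 1*(-3 - D)*14) = D² + (14 + (42 + 14*D)) = D² + (56 + 14*D) = 56 + D² + 14*D)
K(222, -30) - a(-221, -164) = (56 + (-30)² + 14*(-30)) - (27 - 3*(-221)) = (56 + 900 - 420) - (27 + 663) = 536 - 1*690 = 536 - 690 = -154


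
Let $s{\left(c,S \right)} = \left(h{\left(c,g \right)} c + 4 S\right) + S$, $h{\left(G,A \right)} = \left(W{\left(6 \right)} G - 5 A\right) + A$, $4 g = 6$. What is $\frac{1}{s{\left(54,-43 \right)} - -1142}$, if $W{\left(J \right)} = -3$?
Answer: $- \frac{1}{8145} \approx -0.00012277$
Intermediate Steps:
$g = \frac{3}{2}$ ($g = \frac{1}{4} \cdot 6 = \frac{3}{2} \approx 1.5$)
$h{\left(G,A \right)} = - 4 A - 3 G$ ($h{\left(G,A \right)} = \left(- 3 G - 5 A\right) + A = \left(- 5 A - 3 G\right) + A = - 4 A - 3 G$)
$s{\left(c,S \right)} = 5 S + c \left(-6 - 3 c\right)$ ($s{\left(c,S \right)} = \left(\left(\left(-4\right) \frac{3}{2} - 3 c\right) c + 4 S\right) + S = \left(\left(-6 - 3 c\right) c + 4 S\right) + S = \left(c \left(-6 - 3 c\right) + 4 S\right) + S = \left(4 S + c \left(-6 - 3 c\right)\right) + S = 5 S + c \left(-6 - 3 c\right)$)
$\frac{1}{s{\left(54,-43 \right)} - -1142} = \frac{1}{\left(5 \left(-43\right) - 162 \left(2 + 54\right)\right) - -1142} = \frac{1}{\left(-215 - 162 \cdot 56\right) + 1142} = \frac{1}{\left(-215 - 9072\right) + 1142} = \frac{1}{-9287 + 1142} = \frac{1}{-8145} = - \frac{1}{8145}$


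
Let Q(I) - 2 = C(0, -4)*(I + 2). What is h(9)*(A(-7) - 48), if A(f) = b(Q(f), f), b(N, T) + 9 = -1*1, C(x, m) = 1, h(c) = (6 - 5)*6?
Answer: -348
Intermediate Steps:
h(c) = 6 (h(c) = 1*6 = 6)
Q(I) = 4 + I (Q(I) = 2 + 1*(I + 2) = 2 + 1*(2 + I) = 2 + (2 + I) = 4 + I)
b(N, T) = -10 (b(N, T) = -9 - 1*1 = -9 - 1 = -10)
A(f) = -10
h(9)*(A(-7) - 48) = 6*(-10 - 48) = 6*(-58) = -348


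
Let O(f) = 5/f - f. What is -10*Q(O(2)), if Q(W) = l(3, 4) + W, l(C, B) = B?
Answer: -45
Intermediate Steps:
O(f) = -f + 5/f
Q(W) = 4 + W
-10*Q(O(2)) = -10*(4 + (-1*2 + 5/2)) = -10*(4 + (-2 + 5*(½))) = -10*(4 + (-2 + 5/2)) = -10*(4 + ½) = -10*9/2 = -45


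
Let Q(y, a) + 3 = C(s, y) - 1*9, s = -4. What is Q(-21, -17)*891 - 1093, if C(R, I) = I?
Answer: -30496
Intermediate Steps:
Q(y, a) = -12 + y (Q(y, a) = -3 + (y - 1*9) = -3 + (y - 9) = -3 + (-9 + y) = -12 + y)
Q(-21, -17)*891 - 1093 = (-12 - 21)*891 - 1093 = -33*891 - 1093 = -29403 - 1093 = -30496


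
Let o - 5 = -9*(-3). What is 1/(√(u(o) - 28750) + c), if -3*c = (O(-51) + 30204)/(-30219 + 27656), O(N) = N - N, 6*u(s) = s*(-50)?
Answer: 38706426/286066422661 - 32844845*I*√10446/572132845322 ≈ 0.00013531 - 0.0058674*I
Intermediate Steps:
o = 32 (o = 5 - 9*(-3) = 5 + 27 = 32)
u(s) = -25*s/3 (u(s) = (s*(-50))/6 = (-50*s)/6 = -25*s/3)
O(N) = 0
c = 10068/2563 (c = -(0 + 30204)/(3*(-30219 + 27656)) = -10068/(-2563) = -10068*(-1)/2563 = -⅓*(-30204/2563) = 10068/2563 ≈ 3.9282)
1/(√(u(o) - 28750) + c) = 1/(√(-25/3*32 - 28750) + 10068/2563) = 1/(√(-800/3 - 28750) + 10068/2563) = 1/(√(-87050/3) + 10068/2563) = 1/(5*I*√10446/3 + 10068/2563) = 1/(10068/2563 + 5*I*√10446/3)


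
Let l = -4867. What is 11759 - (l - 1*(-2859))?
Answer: 13767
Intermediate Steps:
11759 - (l - 1*(-2859)) = 11759 - (-4867 - 1*(-2859)) = 11759 - (-4867 + 2859) = 11759 - 1*(-2008) = 11759 + 2008 = 13767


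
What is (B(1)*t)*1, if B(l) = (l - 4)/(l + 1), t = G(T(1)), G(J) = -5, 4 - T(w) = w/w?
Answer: 15/2 ≈ 7.5000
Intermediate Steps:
T(w) = 3 (T(w) = 4 - w/w = 4 - 1*1 = 4 - 1 = 3)
t = -5
B(l) = (-4 + l)/(1 + l)
(B(1)*t)*1 = (((-4 + 1)/(1 + 1))*(-5))*1 = ((-3/2)*(-5))*1 = (((½)*(-3))*(-5))*1 = -3/2*(-5)*1 = (15/2)*1 = 15/2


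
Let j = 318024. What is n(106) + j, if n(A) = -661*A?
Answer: 247958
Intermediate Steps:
n(106) + j = -661*106 + 318024 = -70066 + 318024 = 247958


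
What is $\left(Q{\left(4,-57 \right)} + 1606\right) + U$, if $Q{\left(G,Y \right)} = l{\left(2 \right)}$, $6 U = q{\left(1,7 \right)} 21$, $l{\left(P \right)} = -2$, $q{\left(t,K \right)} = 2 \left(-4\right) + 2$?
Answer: $1583$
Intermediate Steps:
$q{\left(t,K \right)} = -6$ ($q{\left(t,K \right)} = -8 + 2 = -6$)
$U = -21$ ($U = \frac{\left(-6\right) 21}{6} = \frac{1}{6} \left(-126\right) = -21$)
$Q{\left(G,Y \right)} = -2$
$\left(Q{\left(4,-57 \right)} + 1606\right) + U = \left(-2 + 1606\right) - 21 = 1604 - 21 = 1583$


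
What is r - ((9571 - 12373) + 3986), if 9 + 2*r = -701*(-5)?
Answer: 564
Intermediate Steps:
r = 1748 (r = -9/2 + (-701*(-5))/2 = -9/2 + (½)*3505 = -9/2 + 3505/2 = 1748)
r - ((9571 - 12373) + 3986) = 1748 - ((9571 - 12373) + 3986) = 1748 - (-2802 + 3986) = 1748 - 1*1184 = 1748 - 1184 = 564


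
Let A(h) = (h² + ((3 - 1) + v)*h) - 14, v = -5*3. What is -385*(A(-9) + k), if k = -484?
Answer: 115500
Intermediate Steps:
v = -15
A(h) = -14 + h² - 13*h (A(h) = (h² + ((3 - 1) - 15)*h) - 14 = (h² + (2 - 15)*h) - 14 = (h² - 13*h) - 14 = -14 + h² - 13*h)
-385*(A(-9) + k) = -385*((-14 + (-9)² - 13*(-9)) - 484) = -385*((-14 + 81 + 117) - 484) = -385*(184 - 484) = -385*(-300) = 115500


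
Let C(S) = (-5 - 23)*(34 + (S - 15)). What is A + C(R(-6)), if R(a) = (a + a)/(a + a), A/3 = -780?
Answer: -2900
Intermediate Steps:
A = -2340 (A = 3*(-780) = -2340)
R(a) = 1 (R(a) = (2*a)/((2*a)) = (2*a)*(1/(2*a)) = 1)
C(S) = -532 - 28*S (C(S) = -28*(34 + (-15 + S)) = -28*(19 + S) = -532 - 28*S)
A + C(R(-6)) = -2340 + (-532 - 28*1) = -2340 + (-532 - 28) = -2340 - 560 = -2900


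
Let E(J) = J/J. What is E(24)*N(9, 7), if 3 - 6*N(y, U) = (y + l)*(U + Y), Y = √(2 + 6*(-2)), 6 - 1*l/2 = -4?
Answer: -100/3 - 29*I*√10/6 ≈ -33.333 - 15.284*I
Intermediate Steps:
E(J) = 1
l = 20 (l = 12 - 2*(-4) = 12 + 8 = 20)
Y = I*√10 (Y = √(2 - 12) = √(-10) = I*√10 ≈ 3.1623*I)
N(y, U) = ½ - (20 + y)*(U + I*√10)/6 (N(y, U) = ½ - (y + 20)*(U + I*√10)/6 = ½ - (20 + y)*(U + I*√10)/6)
E(24)*N(9, 7) = 1*(½ - 10/3*7 - 10*I*√10/3 - ⅙*7*9 - ⅙*I*9*√10) = 1*(½ - 70/3 - 10*I*√10/3 - 21/2 - 3*I*√10/2) = 1*(-100/3 - 29*I*√10/6) = -100/3 - 29*I*√10/6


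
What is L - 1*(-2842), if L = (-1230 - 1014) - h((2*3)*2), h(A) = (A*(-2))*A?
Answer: 886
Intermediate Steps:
h(A) = -2*A² (h(A) = (-2*A)*A = -2*A²)
L = -1956 (L = (-1230 - 1014) - (-2)*((2*3)*2)² = -2244 - (-2)*(6*2)² = -2244 - (-2)*12² = -2244 - (-2)*144 = -2244 - 1*(-288) = -2244 + 288 = -1956)
L - 1*(-2842) = -1956 - 1*(-2842) = -1956 + 2842 = 886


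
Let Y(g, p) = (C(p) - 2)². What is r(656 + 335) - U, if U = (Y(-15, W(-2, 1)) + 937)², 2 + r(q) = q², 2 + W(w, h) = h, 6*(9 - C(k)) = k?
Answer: 6766823/1296 ≈ 5221.3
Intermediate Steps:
C(k) = 9 - k/6
W(w, h) = -2 + h
r(q) = -2 + q²
Y(g, p) = (7 - p/6)² (Y(g, p) = ((9 - p/6) - 2)² = (7 - p/6)²)
U = 1266007561/1296 (U = ((-42 + (-2 + 1))²/36 + 937)² = ((-42 - 1)²/36 + 937)² = ((1/36)*(-43)² + 937)² = ((1/36)*1849 + 937)² = (1849/36 + 937)² = (35581/36)² = 1266007561/1296 ≈ 9.7686e+5)
r(656 + 335) - U = (-2 + (656 + 335)²) - 1*1266007561/1296 = (-2 + 991²) - 1266007561/1296 = (-2 + 982081) - 1266007561/1296 = 982079 - 1266007561/1296 = 6766823/1296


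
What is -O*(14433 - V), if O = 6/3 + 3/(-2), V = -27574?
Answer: -42007/2 ≈ -21004.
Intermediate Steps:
O = 1/2 (O = 6*(1/3) + 3*(-1/2) = 2 - 3/2 = 1/2 ≈ 0.50000)
-O*(14433 - V) = -(14433 - 1*(-27574))/2 = -(14433 + 27574)/2 = -42007/2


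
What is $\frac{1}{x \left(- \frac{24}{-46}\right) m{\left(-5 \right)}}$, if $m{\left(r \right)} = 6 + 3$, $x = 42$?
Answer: $\frac{23}{4536} \approx 0.0050705$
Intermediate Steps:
$m{\left(r \right)} = 9$
$\frac{1}{x \left(- \frac{24}{-46}\right) m{\left(-5 \right)}} = \frac{1}{42 \left(- \frac{24}{-46}\right) 9} = \frac{1}{42 \left(\left(-24\right) \left(- \frac{1}{46}\right)\right) 9} = \frac{1}{42 \cdot \frac{12}{23} \cdot 9} = \frac{1}{\frac{504}{23} \cdot 9} = \frac{1}{\frac{4536}{23}} = \frac{23}{4536}$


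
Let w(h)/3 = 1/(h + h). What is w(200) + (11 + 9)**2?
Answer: 160003/400 ≈ 400.01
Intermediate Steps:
w(h) = 3/(2*h) (w(h) = 3/(h + h) = 3/((2*h)) = 3*(1/(2*h)) = 3/(2*h))
w(200) + (11 + 9)**2 = (3/2)/200 + (11 + 9)**2 = (3/2)*(1/200) + 20**2 = 3/400 + 400 = 160003/400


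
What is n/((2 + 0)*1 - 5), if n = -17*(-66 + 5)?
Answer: -1037/3 ≈ -345.67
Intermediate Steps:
n = 1037 (n = -17*(-61) = 1037)
n/((2 + 0)*1 - 5) = 1037/((2 + 0)*1 - 5) = 1037/(2*1 - 5) = 1037/(2 - 5) = 1037/(-3) = 1037*(-⅓) = -1037/3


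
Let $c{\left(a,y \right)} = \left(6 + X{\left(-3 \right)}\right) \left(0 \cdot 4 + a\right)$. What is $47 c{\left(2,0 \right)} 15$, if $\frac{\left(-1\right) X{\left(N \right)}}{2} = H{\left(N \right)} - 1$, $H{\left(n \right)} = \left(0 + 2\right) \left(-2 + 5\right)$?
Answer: $-5640$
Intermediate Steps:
$H{\left(n \right)} = 6$ ($H{\left(n \right)} = 2 \cdot 3 = 6$)
$X{\left(N \right)} = -10$ ($X{\left(N \right)} = - 2 \left(6 - 1\right) = \left(-2\right) 5 = -10$)
$c{\left(a,y \right)} = - 4 a$ ($c{\left(a,y \right)} = \left(6 - 10\right) \left(0 \cdot 4 + a\right) = - 4 \left(0 + a\right) = - 4 a$)
$47 c{\left(2,0 \right)} 15 = 47 \left(\left(-4\right) 2\right) 15 = 47 \left(-8\right) 15 = \left(-376\right) 15 = -5640$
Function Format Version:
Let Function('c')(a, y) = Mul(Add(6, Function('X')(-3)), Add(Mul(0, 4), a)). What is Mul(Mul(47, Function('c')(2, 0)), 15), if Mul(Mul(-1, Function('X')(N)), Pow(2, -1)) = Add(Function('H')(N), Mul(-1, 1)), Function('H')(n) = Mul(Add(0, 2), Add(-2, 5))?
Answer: -5640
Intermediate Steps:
Function('H')(n) = 6 (Function('H')(n) = Mul(2, 3) = 6)
Function('X')(N) = -10 (Function('X')(N) = Mul(-2, Add(6, Mul(-1, 1))) = Mul(-2, Add(6, -1)) = Mul(-2, 5) = -10)
Function('c')(a, y) = Mul(-4, a) (Function('c')(a, y) = Mul(Add(6, -10), Add(Mul(0, 4), a)) = Mul(-4, Add(0, a)) = Mul(-4, a))
Mul(Mul(47, Function('c')(2, 0)), 15) = Mul(Mul(47, Mul(-4, 2)), 15) = Mul(Mul(47, -8), 15) = Mul(-376, 15) = -5640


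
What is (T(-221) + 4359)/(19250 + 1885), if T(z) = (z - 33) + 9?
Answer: 4114/21135 ≈ 0.19465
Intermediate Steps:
T(z) = -24 + z (T(z) = (-33 + z) + 9 = -24 + z)
(T(-221) + 4359)/(19250 + 1885) = ((-24 - 221) + 4359)/(19250 + 1885) = (-245 + 4359)/21135 = 4114*(1/21135) = 4114/21135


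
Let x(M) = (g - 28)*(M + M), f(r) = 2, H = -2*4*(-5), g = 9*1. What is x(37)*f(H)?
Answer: -2812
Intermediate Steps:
g = 9
H = 40 (H = -8*(-5) = 40)
x(M) = -38*M (x(M) = (9 - 28)*(M + M) = -38*M)
x(37)*f(H) = -38*37*2 = -1406*2 = -2812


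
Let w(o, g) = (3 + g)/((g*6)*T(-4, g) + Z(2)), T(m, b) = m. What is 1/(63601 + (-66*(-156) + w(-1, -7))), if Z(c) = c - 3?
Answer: 167/12340795 ≈ 1.3532e-5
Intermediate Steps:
Z(c) = -3 + c
w(o, g) = (3 + g)/(-1 - 24*g) (w(o, g) = (3 + g)/((g*6)*(-4) + (-3 + 2)) = (3 + g)/((6*g)*(-4) - 1) = (3 + g)/(-24*g - 1) = (3 + g)/(-1 - 24*g))
1/(63601 + (-66*(-156) + w(-1, -7))) = 1/(63601 + (-66*(-156) + (3 - 7)/(-1 - 24*(-7)))) = 1/(63601 + (10296 - 4/(-1 + 168))) = 1/(63601 + (10296 - 4/167)) = 1/(63601 + 1719428/167) = 1/(12340795/167) = 167/12340795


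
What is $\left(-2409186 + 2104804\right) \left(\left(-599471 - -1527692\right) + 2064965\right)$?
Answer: $-911071941052$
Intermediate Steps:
$\left(-2409186 + 2104804\right) \left(\left(-599471 - -1527692\right) + 2064965\right) = - 304382 \left(\left(-599471 + 1527692\right) + 2064965\right) = - 304382 \left(928221 + 2064965\right) = \left(-304382\right) 2993186 = -911071941052$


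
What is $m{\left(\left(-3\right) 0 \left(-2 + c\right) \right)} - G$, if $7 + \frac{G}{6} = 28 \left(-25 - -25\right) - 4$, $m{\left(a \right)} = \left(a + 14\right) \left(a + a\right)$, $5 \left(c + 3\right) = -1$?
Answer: $66$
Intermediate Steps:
$c = - \frac{16}{5}$ ($c = -3 + \frac{1}{5} \left(-1\right) = -3 - \frac{1}{5} = - \frac{16}{5} \approx -3.2$)
$m{\left(a \right)} = 2 a \left(14 + a\right)$ ($m{\left(a \right)} = \left(14 + a\right) 2 a = 2 a \left(14 + a\right)$)
$G = -66$ ($G = -42 + 6 \left(28 \left(-25 - -25\right) - 4\right) = -42 + 6 \left(28 \left(-25 + 25\right) - 4\right) = -42 + 6 \left(28 \cdot 0 - 4\right) = -42 + 6 \left(0 - 4\right) = -42 + 6 \left(-4\right) = -42 - 24 = -66$)
$m{\left(\left(-3\right) 0 \left(-2 + c\right) \right)} - G = 2 \left(-3\right) 0 \left(-2 - \frac{16}{5}\right) \left(14 + \left(-3\right) 0 \left(-2 - \frac{16}{5}\right)\right) - -66 = 2 \cdot 0 \left(- \frac{26}{5}\right) \left(14 + 0 \left(- \frac{26}{5}\right)\right) + 66 = 2 \cdot 0 \left(14 + 0\right) + 66 = 2 \cdot 0 \cdot 14 + 66 = 0 + 66 = 66$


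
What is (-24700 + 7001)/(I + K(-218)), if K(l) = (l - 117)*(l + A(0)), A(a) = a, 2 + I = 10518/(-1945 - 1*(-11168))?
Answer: -163237877/673547762 ≈ -0.24236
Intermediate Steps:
I = -7928/9223 (I = -2 + 10518/(-1945 - 1*(-11168)) = -2 + 10518/(-1945 + 11168) = -2 + 10518/9223 = -7928/9223 ≈ -0.85959)
K(l) = l*(-117 + l) (K(l) = (l - 117)*(l + 0) = (-117 + l)*l = l*(-117 + l))
(-24700 + 7001)/(I + K(-218)) = (-24700 + 7001)/(-7928/9223 - 218*(-117 - 218)) = -17699/(-7928/9223 - 218*(-335)) = -17699/(-7928/9223 + 73030) = -17699/673547762/9223 = -17699*9223/673547762 = -163237877/673547762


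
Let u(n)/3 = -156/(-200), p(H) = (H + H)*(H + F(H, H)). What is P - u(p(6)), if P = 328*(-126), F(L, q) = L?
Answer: -2066517/50 ≈ -41330.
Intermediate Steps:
p(H) = 4*H² (p(H) = (H + H)*(H + H) = (2*H)*(2*H) = 4*H²)
P = -41328
u(n) = 117/50 (u(n) = 3*(-156/(-200)) = 3*(-156*(-1/200)) = 3*(39/50) = 117/50)
P - u(p(6)) = -41328 - 1*117/50 = -41328 - 117/50 = -2066517/50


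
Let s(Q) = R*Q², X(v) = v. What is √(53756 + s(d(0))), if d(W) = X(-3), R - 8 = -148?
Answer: 4*√3281 ≈ 229.12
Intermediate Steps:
R = -140 (R = 8 - 148 = -140)
d(W) = -3
s(Q) = -140*Q²
√(53756 + s(d(0))) = √(53756 - 140*(-3)²) = √(53756 - 140*9) = √(53756 - 1260) = √52496 = 4*√3281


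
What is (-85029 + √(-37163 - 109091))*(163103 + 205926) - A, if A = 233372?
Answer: -31378400213 + 369029*I*√146254 ≈ -3.1378e+10 + 1.4113e+8*I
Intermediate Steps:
(-85029 + √(-37163 - 109091))*(163103 + 205926) - A = (-85029 + √(-37163 - 109091))*(163103 + 205926) - 1*233372 = (-85029 + √(-146254))*369029 - 233372 = (-85029 + I*√146254)*369029 - 233372 = (-31378166841 + 369029*I*√146254) - 233372 = -31378400213 + 369029*I*√146254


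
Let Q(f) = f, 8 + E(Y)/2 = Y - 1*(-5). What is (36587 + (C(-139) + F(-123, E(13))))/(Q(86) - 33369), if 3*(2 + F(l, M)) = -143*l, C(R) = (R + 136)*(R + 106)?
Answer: -42547/33283 ≈ -1.2783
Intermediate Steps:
E(Y) = -6 + 2*Y (E(Y) = -16 + 2*(Y - 1*(-5)) = -16 + 2*(Y + 5) = -16 + 2*(5 + Y) = -16 + (10 + 2*Y) = -6 + 2*Y)
C(R) = (106 + R)*(136 + R) (C(R) = (136 + R)*(106 + R) = (106 + R)*(136 + R))
F(l, M) = -2 - 143*l/3 (F(l, M) = -2 + (-143*l)/3 = -2 - 143*l/3)
(36587 + (C(-139) + F(-123, E(13))))/(Q(86) - 33369) = (36587 + ((14416 + (-139)² + 242*(-139)) + (-2 - 143/3*(-123))))/(86 - 33369) = (36587 + ((14416 + 19321 - 33638) + (-2 + 5863)))/(-33283) = (36587 + (99 + 5861))*(-1/33283) = (36587 + 5960)*(-1/33283) = 42547*(-1/33283) = -42547/33283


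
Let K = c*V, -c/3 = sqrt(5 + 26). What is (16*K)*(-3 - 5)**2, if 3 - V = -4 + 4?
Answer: -9216*sqrt(31) ≈ -51313.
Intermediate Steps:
V = 3 (V = 3 - (-4 + 4) = 3 - 1*0 = 3 + 0 = 3)
c = -3*sqrt(31) (c = -3*sqrt(5 + 26) = -3*sqrt(31) ≈ -16.703)
K = -9*sqrt(31) (K = -3*sqrt(31)*3 = -9*sqrt(31) ≈ -50.110)
(16*K)*(-3 - 5)**2 = (16*(-9*sqrt(31)))*(-3 - 5)**2 = -144*sqrt(31)*(-8)**2 = -144*sqrt(31)*64 = -9216*sqrt(31)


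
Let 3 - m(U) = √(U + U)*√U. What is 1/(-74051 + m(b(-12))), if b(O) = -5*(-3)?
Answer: -37024/2741552927 + 15*√2/5483105854 ≈ -1.3501e-5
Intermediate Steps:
b(O) = 15
m(U) = 3 - U*√2 (m(U) = 3 - √(U + U)*√U = 3 - √(2*U)*√U = 3 - √2*√U*√U = 3 - U*√2)
1/(-74051 + m(b(-12))) = 1/(-74051 + (3 - 1*15*√2)) = 1/(-74051 + (3 - 15*√2)) = 1/(-74048 - 15*√2)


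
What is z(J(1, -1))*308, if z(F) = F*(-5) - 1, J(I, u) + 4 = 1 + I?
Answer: 2772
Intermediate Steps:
J(I, u) = -3 + I (J(I, u) = -4 + (1 + I) = -3 + I)
z(F) = -1 - 5*F (z(F) = -5*F - 1 = -1 - 5*F)
z(J(1, -1))*308 = (-1 - 5*(-3 + 1))*308 = (-1 - 5*(-2))*308 = (-1 + 10)*308 = 9*308 = 2772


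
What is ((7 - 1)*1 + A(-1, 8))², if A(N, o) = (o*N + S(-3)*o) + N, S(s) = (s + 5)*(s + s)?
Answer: 9801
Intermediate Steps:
S(s) = 2*s*(5 + s) (S(s) = (5 + s)*(2*s) = 2*s*(5 + s))
A(N, o) = N - 12*o + N*o (A(N, o) = (o*N + (2*(-3)*(5 - 3))*o) + N = (N*o + (2*(-3)*2)*o) + N = (N*o - 12*o) + N = (-12*o + N*o) + N = N - 12*o + N*o)
((7 - 1)*1 + A(-1, 8))² = ((7 - 1)*1 + (-1 - 12*8 - 1*8))² = (6*1 + (-1 - 96 - 8))² = (6 - 105)² = (-99)² = 9801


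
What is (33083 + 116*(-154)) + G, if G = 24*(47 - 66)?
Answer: 14763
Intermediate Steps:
G = -456 (G = 24*(-19) = -456)
(33083 + 116*(-154)) + G = (33083 + 116*(-154)) - 456 = (33083 - 17864) - 456 = 15219 - 456 = 14763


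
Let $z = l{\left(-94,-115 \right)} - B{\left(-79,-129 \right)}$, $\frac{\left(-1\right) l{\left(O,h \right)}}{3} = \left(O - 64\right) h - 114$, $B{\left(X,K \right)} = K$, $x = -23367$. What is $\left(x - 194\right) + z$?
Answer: $-77600$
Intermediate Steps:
$l{\left(O,h \right)} = 342 - 3 h \left(-64 + O\right)$ ($l{\left(O,h \right)} = - 3 \left(\left(O - 64\right) h - 114\right) = - 3 \left(\left(-64 + O\right) h - 114\right) = - 3 \left(h \left(-64 + O\right) - 114\right) = - 3 \left(-114 + h \left(-64 + O\right)\right) = 342 - 3 h \left(-64 + O\right)$)
$z = -54039$ ($z = \left(342 + 192 \left(-115\right) - \left(-282\right) \left(-115\right)\right) - -129 = \left(342 - 22080 - 32430\right) + 129 = -54168 + 129 = -54039$)
$\left(x - 194\right) + z = \left(-23367 - 194\right) - 54039 = -23561 - 54039 = -77600$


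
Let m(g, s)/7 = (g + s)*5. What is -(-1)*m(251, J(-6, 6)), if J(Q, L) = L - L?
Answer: 8785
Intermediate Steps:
J(Q, L) = 0
m(g, s) = 35*g + 35*s (m(g, s) = 7*((g + s)*5) = 7*(5*g + 5*s) = 35*g + 35*s)
-(-1)*m(251, J(-6, 6)) = -(-1)*(35*251 + 35*0) = -(-1)*(8785 + 0) = -(-1)*8785 = -1*(-8785) = 8785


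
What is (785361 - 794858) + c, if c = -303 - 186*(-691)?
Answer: 118726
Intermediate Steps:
c = 128223 (c = -303 + 128526 = 128223)
(785361 - 794858) + c = (785361 - 794858) + 128223 = -9497 + 128223 = 118726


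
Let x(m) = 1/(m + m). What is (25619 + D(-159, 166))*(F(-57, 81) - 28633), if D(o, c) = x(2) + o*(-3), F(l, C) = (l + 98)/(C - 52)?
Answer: -21668133915/29 ≈ -7.4718e+8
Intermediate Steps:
x(m) = 1/(2*m)
F(l, C) = (98 + l)/(-52 + C)
D(o, c) = 1/4 - 3*o (D(o, c) = (1/2)/2 + o*(-3) = (1/2)*(1/2) - 3*o = 1/4 - 3*o)
(25619 + D(-159, 166))*(F(-57, 81) - 28633) = (25619 + (1/4 - 3*(-159)))*((98 - 57)/(-52 + 81) - 28633) = (25619 + (1/4 + 477))*(41/29 - 28633) = (25619 + 1909/4)*((1/29)*41 - 28633) = 104385*(41/29 - 28633)/4 = (104385/4)*(-830316/29) = -21668133915/29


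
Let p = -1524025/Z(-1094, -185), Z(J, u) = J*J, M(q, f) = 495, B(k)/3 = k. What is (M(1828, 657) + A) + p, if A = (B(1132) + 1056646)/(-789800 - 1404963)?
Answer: 1295638257976473/2626771369868 ≈ 493.24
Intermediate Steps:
B(k) = 3*k
Z(J, u) = J²
A = -1060042/2194763 (A = (3*1132 + 1056646)/(-789800 - 1404963) = (3396 + 1056646)/(-2194763) = 1060042*(-1/2194763) = -1060042/2194763 ≈ -0.48299)
p = -1524025/1196836 (p = -1524025/((-1094)²) = -1524025/1196836 ≈ -1.2734)
(M(1828, 657) + A) + p = (495 - 1060042/2194763) - 1524025/1196836 = 1085347643/2194763 - 1524025/1196836 = 1295638257976473/2626771369868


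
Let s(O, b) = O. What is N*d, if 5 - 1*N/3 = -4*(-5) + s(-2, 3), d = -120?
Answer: 4680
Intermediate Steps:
N = -39 (N = 15 - 3*(-4*(-5) - 2) = 15 - 3*(20 - 2) = 15 - 3*18 = 15 - 54 = -39)
N*d = -39*(-120) = 4680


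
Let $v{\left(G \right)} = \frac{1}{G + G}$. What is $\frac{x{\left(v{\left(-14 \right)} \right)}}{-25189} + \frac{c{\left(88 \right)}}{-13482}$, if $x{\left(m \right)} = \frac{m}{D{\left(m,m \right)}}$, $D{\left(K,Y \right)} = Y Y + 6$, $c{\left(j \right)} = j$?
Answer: $- \frac{5214438032}{798904525545} \approx -0.006527$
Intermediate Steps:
$v{\left(G \right)} = \frac{1}{2 G}$
$D{\left(K,Y \right)} = 6 + Y^{2}$ ($D{\left(K,Y \right)} = Y^{2} + 6 = 6 + Y^{2}$)
$x{\left(m \right)} = \frac{m}{6 + m^{2}}$
$\frac{x{\left(v{\left(-14 \right)} \right)}}{-25189} + \frac{c{\left(88 \right)}}{-13482} = \frac{\frac{1}{2 \left(-14\right)} \frac{1}{6 + \left(\frac{1}{2 \left(-14\right)}\right)^{2}}}{-25189} + \frac{88}{-13482} = \frac{\frac{1}{2} \left(- \frac{1}{14}\right)}{6 + \left(\frac{1}{2} \left(- \frac{1}{14}\right)\right)^{2}} \left(- \frac{1}{25189}\right) + 88 \left(- \frac{1}{13482}\right) = - \frac{1}{28 \left(6 + \left(- \frac{1}{28}\right)^{2}\right)} \left(- \frac{1}{25189}\right) - \frac{44}{6741} = - \frac{1}{28 \left(6 + \frac{1}{784}\right)} \left(- \frac{1}{25189}\right) - \frac{44}{6741} = - \frac{1}{28 \cdot \frac{4705}{784}} \left(- \frac{1}{25189}\right) - \frac{44}{6741} = \left(- \frac{1}{28}\right) \frac{784}{4705} \left(- \frac{1}{25189}\right) - \frac{44}{6741} = \left(- \frac{28}{4705}\right) \left(- \frac{1}{25189}\right) - \frac{44}{6741} = \frac{28}{118514245} - \frac{44}{6741} = - \frac{5214438032}{798904525545}$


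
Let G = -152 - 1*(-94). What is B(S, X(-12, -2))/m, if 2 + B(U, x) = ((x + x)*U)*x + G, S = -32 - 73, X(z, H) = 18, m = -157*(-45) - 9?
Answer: -5675/588 ≈ -9.6514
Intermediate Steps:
m = 7056 (m = 7065 - 9 = 7056)
G = -58 (G = -152 + 94 = -58)
S = -105
B(U, x) = -60 + 2*U*x² (B(U, x) = -2 + (((x + x)*U)*x - 58) = -2 + (((2*x)*U)*x - 58) = -2 + ((2*U*x)*x - 58) = -2 + (2*U*x² - 58) = -2 + (-58 + 2*U*x²) = -60 + 2*U*x²)
B(S, X(-12, -2))/m = (-60 + 2*(-105)*18²)/7056 = (-60 + 2*(-105)*324)*(1/7056) = (-60 - 68040)*(1/7056) = -68100*1/7056 = -5675/588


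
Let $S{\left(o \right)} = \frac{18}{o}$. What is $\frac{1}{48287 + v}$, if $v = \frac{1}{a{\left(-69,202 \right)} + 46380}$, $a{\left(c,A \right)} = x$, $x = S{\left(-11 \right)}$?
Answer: $\frac{510162}{24634192505} \approx 2.0709 \cdot 10^{-5}$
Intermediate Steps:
$x = - \frac{18}{11}$ ($x = \frac{18}{-11} = 18 \left(- \frac{1}{11}\right) = - \frac{18}{11} \approx -1.6364$)
$a{\left(c,A \right)} = - \frac{18}{11}$
$v = \frac{11}{510162}$ ($v = \frac{1}{- \frac{18}{11} + 46380} = \frac{1}{\frac{510162}{11}} = \frac{11}{510162} \approx 2.1562 \cdot 10^{-5}$)
$\frac{1}{48287 + v} = \frac{1}{48287 + \frac{11}{510162}} = \frac{1}{\frac{24634192505}{510162}} = \frac{510162}{24634192505}$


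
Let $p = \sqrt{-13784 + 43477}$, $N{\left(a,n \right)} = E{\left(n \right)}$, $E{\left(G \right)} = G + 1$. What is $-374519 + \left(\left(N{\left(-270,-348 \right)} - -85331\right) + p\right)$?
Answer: $-289535 + \sqrt{29693} \approx -2.8936 \cdot 10^{5}$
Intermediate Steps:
$E{\left(G \right)} = 1 + G$
$N{\left(a,n \right)} = 1 + n$
$p = \sqrt{29693} \approx 172.32$
$-374519 + \left(\left(N{\left(-270,-348 \right)} - -85331\right) + p\right) = -374519 + \left(\left(\left(1 - 348\right) - -85331\right) + \sqrt{29693}\right) = -374519 + \left(\left(-347 + 85331\right) + \sqrt{29693}\right) = -374519 + \left(84984 + \sqrt{29693}\right) = -289535 + \sqrt{29693}$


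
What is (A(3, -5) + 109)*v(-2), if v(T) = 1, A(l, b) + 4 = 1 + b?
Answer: 101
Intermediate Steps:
A(l, b) = -3 + b (A(l, b) = -4 + (1 + b) = -3 + b)
(A(3, -5) + 109)*v(-2) = ((-3 - 5) + 109)*1 = (-8 + 109)*1 = 101*1 = 101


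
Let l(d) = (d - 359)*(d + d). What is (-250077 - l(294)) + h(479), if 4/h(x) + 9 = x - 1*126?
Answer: -18219701/86 ≈ -2.1186e+5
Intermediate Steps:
h(x) = 4/(-135 + x) (h(x) = 4/(-9 + (x - 1*126)) = 4/(-9 + (x - 126)) = 4/(-9 + (-126 + x)) = 4/(-135 + x))
l(d) = 2*d*(-359 + d) (l(d) = (-359 + d)*(2*d) = 2*d*(-359 + d))
(-250077 - l(294)) + h(479) = (-250077 - 2*294*(-359 + 294)) + 4/(-135 + 479) = (-250077 - 2*294*(-65)) + 4/344 = (-250077 - 1*(-38220)) + 4*(1/344) = (-250077 + 38220) + 1/86 = -211857 + 1/86 = -18219701/86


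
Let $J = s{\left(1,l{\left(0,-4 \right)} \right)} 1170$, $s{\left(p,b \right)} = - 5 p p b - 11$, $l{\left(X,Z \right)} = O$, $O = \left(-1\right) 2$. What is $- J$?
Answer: $1170$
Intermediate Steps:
$O = -2$
$l{\left(X,Z \right)} = -2$
$s{\left(p,b \right)} = -11 - 5 b p^{2}$ ($s{\left(p,b \right)} = - 5 p^{2} b - 11 = - 5 b p^{2} - 11 = -11 - 5 b p^{2}$)
$J = -1170$ ($J = \left(-11 - - 10 \cdot 1^{2}\right) 1170 = \left(-11 - \left(-10\right) 1\right) 1170 = \left(-11 + 10\right) 1170 = \left(-1\right) 1170 = -1170$)
$- J = \left(-1\right) \left(-1170\right) = 1170$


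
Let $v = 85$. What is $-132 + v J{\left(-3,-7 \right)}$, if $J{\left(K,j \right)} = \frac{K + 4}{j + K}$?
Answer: $- \frac{281}{2} \approx -140.5$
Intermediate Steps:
$J{\left(K,j \right)} = \frac{4 + K}{K + j}$
$-132 + v J{\left(-3,-7 \right)} = -132 + 85 \frac{4 - 3}{-3 - 7} = -132 + 85 \frac{1}{-10} \cdot 1 = -132 + 85 \left(\left(- \frac{1}{10}\right) 1\right) = -132 + 85 \left(- \frac{1}{10}\right) = -132 - \frac{17}{2} = - \frac{281}{2}$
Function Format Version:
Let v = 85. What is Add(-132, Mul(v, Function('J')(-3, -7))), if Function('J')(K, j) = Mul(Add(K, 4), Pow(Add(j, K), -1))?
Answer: Rational(-281, 2) ≈ -140.50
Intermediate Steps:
Function('J')(K, j) = Mul(Pow(Add(K, j), -1), Add(4, K)) (Function('J')(K, j) = Mul(Add(4, K), Pow(Add(K, j), -1)) = Mul(Pow(Add(K, j), -1), Add(4, K)))
Add(-132, Mul(v, Function('J')(-3, -7))) = Add(-132, Mul(85, Mul(Pow(Add(-3, -7), -1), Add(4, -3)))) = Add(-132, Mul(85, Mul(Pow(-10, -1), 1))) = Add(-132, Mul(85, Mul(Rational(-1, 10), 1))) = Add(-132, Mul(85, Rational(-1, 10))) = Add(-132, Rational(-17, 2)) = Rational(-281, 2)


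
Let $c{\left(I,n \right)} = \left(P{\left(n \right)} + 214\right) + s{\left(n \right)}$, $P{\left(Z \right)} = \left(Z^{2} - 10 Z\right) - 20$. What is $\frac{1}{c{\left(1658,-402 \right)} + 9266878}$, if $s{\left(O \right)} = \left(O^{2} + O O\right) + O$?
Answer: $\frac{1}{9755502} \approx 1.0251 \cdot 10^{-7}$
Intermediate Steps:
$P{\left(Z \right)} = -20 + Z^{2} - 10 Z$
$s{\left(O \right)} = O + 2 O^{2}$ ($s{\left(O \right)} = \left(O^{2} + O^{2}\right) + O = 2 O^{2} + O = O + 2 O^{2}$)
$c{\left(I,n \right)} = 194 + n^{2} - 10 n + n \left(1 + 2 n\right)$ ($c{\left(I,n \right)} = \left(\left(-20 + n^{2} - 10 n\right) + 214\right) + n \left(1 + 2 n\right) = \left(194 + n^{2} - 10 n\right) + n \left(1 + 2 n\right) = 194 + n^{2} - 10 n + n \left(1 + 2 n\right)$)
$\frac{1}{c{\left(1658,-402 \right)} + 9266878} = \frac{1}{\left(194 - -3618 + 3 \left(-402\right)^{2}\right) + 9266878} = \frac{1}{\left(194 + 3618 + 3 \cdot 161604\right) + 9266878} = \frac{1}{\left(194 + 3618 + 484812\right) + 9266878} = \frac{1}{488624 + 9266878} = \frac{1}{9755502}$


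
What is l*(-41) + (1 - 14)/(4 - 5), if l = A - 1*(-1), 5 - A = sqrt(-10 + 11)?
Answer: -192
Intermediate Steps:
A = 4 (A = 5 - sqrt(-10 + 11) = 5 - sqrt(1) = 5 - 1*1 = 5 - 1 = 4)
l = 5 (l = 4 - 1*(-1) = 4 + 1 = 5)
l*(-41) + (1 - 14)/(4 - 5) = 5*(-41) + (1 - 14)/(4 - 5) = -205 - 13/(-1) = -205 - 13*(-1) = -205 + 13 = -192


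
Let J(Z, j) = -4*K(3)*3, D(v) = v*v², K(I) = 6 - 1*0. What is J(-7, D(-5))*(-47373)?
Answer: 3410856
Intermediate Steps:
K(I) = 6 (K(I) = 6 + 0 = 6)
D(v) = v³
J(Z, j) = -72 (J(Z, j) = -4*6*3 = -24*3 = -72)
J(-7, D(-5))*(-47373) = -72*(-47373) = 3410856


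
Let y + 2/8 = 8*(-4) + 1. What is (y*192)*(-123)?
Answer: 738000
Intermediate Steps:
y = -125/4 (y = -1/4 + (8*(-4) + 1) = -1/4 + (-32 + 1) = -1/4 - 31 = -125/4 ≈ -31.250)
(y*192)*(-123) = -125/4*192*(-123) = -6000*(-123) = 738000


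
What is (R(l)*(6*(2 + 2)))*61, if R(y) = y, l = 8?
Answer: 11712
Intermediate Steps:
(R(l)*(6*(2 + 2)))*61 = (8*(6*(2 + 2)))*61 = (8*(6*4))*61 = (8*24)*61 = 192*61 = 11712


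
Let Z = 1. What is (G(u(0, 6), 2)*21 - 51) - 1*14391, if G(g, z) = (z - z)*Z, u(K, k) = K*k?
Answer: -14442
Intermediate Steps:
G(g, z) = 0 (G(g, z) = (z - z)*1 = 0*1 = 0)
(G(u(0, 6), 2)*21 - 51) - 1*14391 = (0*21 - 51) - 1*14391 = (0 - 51) - 14391 = -51 - 14391 = -14442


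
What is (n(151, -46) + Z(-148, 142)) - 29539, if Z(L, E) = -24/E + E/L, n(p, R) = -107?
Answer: -155766013/5254 ≈ -29647.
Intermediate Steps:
(n(151, -46) + Z(-148, 142)) - 29539 = (-107 + (-24/142 + 142/(-148))) - 29539 = (-107 + (-24*1/142 + 142*(-1/148))) - 29539 = (-107 + (-12/71 - 71/74)) - 29539 = (-107 - 5929/5254) - 29539 = -568107/5254 - 29539 = -155766013/5254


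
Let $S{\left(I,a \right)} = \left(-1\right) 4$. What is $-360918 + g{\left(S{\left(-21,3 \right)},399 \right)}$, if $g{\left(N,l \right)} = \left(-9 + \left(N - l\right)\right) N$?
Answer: $-359270$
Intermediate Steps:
$S{\left(I,a \right)} = -4$
$g{\left(N,l \right)} = N \left(-9 + N - l\right)$ ($g{\left(N,l \right)} = \left(-9 + N - l\right) N = N \left(-9 + N - l\right)$)
$-360918 + g{\left(S{\left(-21,3 \right)},399 \right)} = -360918 - 4 \left(-9 - 4 - 399\right) = -360918 - -1648 = -360918 + 1648 = -359270$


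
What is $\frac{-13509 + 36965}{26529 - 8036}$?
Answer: $\frac{23456}{18493} \approx 1.2684$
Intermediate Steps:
$\frac{-13509 + 36965}{26529 - 8036} = \frac{23456}{18493}$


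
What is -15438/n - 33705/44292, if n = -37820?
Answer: -1588557/4503020 ≈ -0.35278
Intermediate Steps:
-15438/n - 33705/44292 = -15438/(-37820) - 33705/44292 = -15438*(-1/37820) - 33705*1/44292 = 249/610 - 11235/14764 = -1588557/4503020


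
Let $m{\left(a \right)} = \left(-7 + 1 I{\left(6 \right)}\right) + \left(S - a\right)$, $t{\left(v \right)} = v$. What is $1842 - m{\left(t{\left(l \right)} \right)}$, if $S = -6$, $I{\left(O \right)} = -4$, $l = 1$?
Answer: $1860$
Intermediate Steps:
$m{\left(a \right)} = -17 - a$ ($m{\left(a \right)} = \left(-7 + 1 \left(-4\right)\right) - \left(6 + a\right) = \left(-7 - 4\right) - \left(6 + a\right) = -11 - \left(6 + a\right) = -17 - a$)
$1842 - m{\left(t{\left(l \right)} \right)} = 1842 - \left(-17 - 1\right) = 1842 - -18 = 1842 + 18 = 1860$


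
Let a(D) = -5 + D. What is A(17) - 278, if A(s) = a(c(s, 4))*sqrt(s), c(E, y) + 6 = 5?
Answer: -278 - 6*sqrt(17) ≈ -302.74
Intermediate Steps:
c(E, y) = -1 (c(E, y) = -6 + 5 = -1)
A(s) = -6*sqrt(s) (A(s) = (-5 - 1)*sqrt(s) = -6*sqrt(s))
A(17) - 278 = -6*sqrt(17) - 278 = -278 - 6*sqrt(17)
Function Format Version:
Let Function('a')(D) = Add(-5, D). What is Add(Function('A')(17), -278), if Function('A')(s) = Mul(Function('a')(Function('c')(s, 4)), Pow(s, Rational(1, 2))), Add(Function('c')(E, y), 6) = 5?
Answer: Add(-278, Mul(-6, Pow(17, Rational(1, 2)))) ≈ -302.74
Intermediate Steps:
Function('c')(E, y) = -1 (Function('c')(E, y) = Add(-6, 5) = -1)
Function('A')(s) = Mul(-6, Pow(s, Rational(1, 2))) (Function('A')(s) = Mul(Add(-5, -1), Pow(s, Rational(1, 2))) = Mul(-6, Pow(s, Rational(1, 2))))
Add(Function('A')(17), -278) = Add(Mul(-6, Pow(17, Rational(1, 2))), -278) = Add(-278, Mul(-6, Pow(17, Rational(1, 2))))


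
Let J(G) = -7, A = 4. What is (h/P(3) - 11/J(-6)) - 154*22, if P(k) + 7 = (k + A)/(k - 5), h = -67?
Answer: -70981/21 ≈ -3380.0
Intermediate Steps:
P(k) = -7 + (4 + k)/(-5 + k) (P(k) = -7 + (k + 4)/(k - 5) = -7 + (4 + k)/(-5 + k))
(h/P(3) - 11/J(-6)) - 154*22 = (-67*(-5 + 3)/(3*(13 - 2*3)) - 11/(-7)) - 154*22 = (-67*(-2/(3*(13 - 6))) - 11*(-⅐)) - 3388 = (-67/(3*(-½)*7) + 11/7) - 3388 = (-67/(-21/2) + 11/7) - 3388 = (-67*(-2/21) + 11/7) - 3388 = (134/21 + 11/7) - 3388 = 167/21 - 3388 = -70981/21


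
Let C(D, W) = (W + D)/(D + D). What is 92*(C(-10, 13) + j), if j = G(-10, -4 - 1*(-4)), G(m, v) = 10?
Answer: 4531/5 ≈ 906.20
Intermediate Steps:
j = 10
C(D, W) = (D + W)/(2*D) (C(D, W) = (D + W)/((2*D)) = (D + W)*(1/(2*D)) = (D + W)/(2*D))
92*(C(-10, 13) + j) = 92*((1/2)*(-10 + 13)/(-10) + 10) = 92*((1/2)*(-1/10)*3 + 10) = 92*(-3/20 + 10) = 92*(197/20) = 4531/5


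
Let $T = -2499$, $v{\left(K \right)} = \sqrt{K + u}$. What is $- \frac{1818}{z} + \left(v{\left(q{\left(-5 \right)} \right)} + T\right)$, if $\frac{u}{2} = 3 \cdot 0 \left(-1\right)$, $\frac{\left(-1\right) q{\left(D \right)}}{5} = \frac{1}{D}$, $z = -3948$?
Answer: $- \frac{1643381}{658} \approx -2497.5$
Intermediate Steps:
$q{\left(D \right)} = - \frac{5}{D}$
$u = 0$ ($u = 2 \cdot 3 \cdot 0 \left(-1\right) = 2 \cdot 0 \left(-1\right) = 2 \cdot 0 = 0$)
$v{\left(K \right)} = \sqrt{K}$ ($v{\left(K \right)} = \sqrt{K + 0} = \sqrt{K}$)
$- \frac{1818}{z} + \left(v{\left(q{\left(-5 \right)} \right)} + T\right) = - \frac{1818}{-3948} - \left(2499 - \sqrt{- \frac{5}{-5}}\right) = \left(-1818\right) \left(- \frac{1}{3948}\right) - \left(2499 - \sqrt{\left(-5\right) \left(- \frac{1}{5}\right)}\right) = \frac{303}{658} - \left(2499 - \sqrt{1}\right) = \frac{303}{658} + \left(1 - 2499\right) = \frac{303}{658} - 2498 = - \frac{1643381}{658}$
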